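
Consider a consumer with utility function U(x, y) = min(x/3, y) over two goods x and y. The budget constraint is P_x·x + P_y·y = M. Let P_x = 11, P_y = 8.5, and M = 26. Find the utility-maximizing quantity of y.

y* = 0.6265

With perfect complements, no substitution: consume in ratio x:y = 3:1.
Budget: P_x·x + P_y·(1/3)·x = M, so (3·P_x + P_y)·x = 3·M.
Demand: x*(P_x,P_y,M) = 3·M/(3·P_x + P_y), y* = M/(3·P_x + P_y).
Here 3·11 + 8.5 = 41.5, giving y* = 0.6265.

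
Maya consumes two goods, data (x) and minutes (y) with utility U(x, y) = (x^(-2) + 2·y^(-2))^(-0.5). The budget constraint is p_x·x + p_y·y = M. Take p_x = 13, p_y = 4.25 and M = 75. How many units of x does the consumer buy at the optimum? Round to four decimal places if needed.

With the ratio pinned down, the budget gives x* = M/(p_x + p_y·(y/x)) and y* = (y/x)·x*.
Numerically y/x = 1.82892, so x* = 75/(13 + 4.25·1.82892) = 3.6105.

x* = 3.6105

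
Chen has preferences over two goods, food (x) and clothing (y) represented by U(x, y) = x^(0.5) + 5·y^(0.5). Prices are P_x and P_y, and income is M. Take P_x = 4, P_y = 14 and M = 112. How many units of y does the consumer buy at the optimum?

y* = 7.0175

MU_x ∝ x^(-0.5), MU_y ∝ 5·y^(-0.5), so MRS = (1/5)·(y/x)^(0.5) = P_x/P_y.
Hence y/x = (5·P_x/P_y)^(1/(0.5)), i.e. raised to the 2 power.
With the ratio pinned down, the budget gives x* = M/(P_x + P_y·(y/x)) and y* = (y/x)·x*.
Numerically y/x = 2.040816, so x* = 112/(4 + 14·2.040816) = 3.4386 and y* = 2.040816·3.4386 = 7.0175.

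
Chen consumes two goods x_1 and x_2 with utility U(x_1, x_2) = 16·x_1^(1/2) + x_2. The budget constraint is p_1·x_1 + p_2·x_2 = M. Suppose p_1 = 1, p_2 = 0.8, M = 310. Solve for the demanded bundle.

Utility is quasi-linear in x_2; the FOC for x_1 is 8/√x_1 = p_1/p_2.
Solve: √x_1 = 8·p_2/p_1, so x_1*(p_1,p_2) = (8·p_2/p_1)², and x_2* = (M − p_1·x_1*)/p_2.
Plugging in: x_1* = (8·0.8/1)² = 40.96, x_2* = 336.3.

x_1* = 40.96, x_2* = 336.3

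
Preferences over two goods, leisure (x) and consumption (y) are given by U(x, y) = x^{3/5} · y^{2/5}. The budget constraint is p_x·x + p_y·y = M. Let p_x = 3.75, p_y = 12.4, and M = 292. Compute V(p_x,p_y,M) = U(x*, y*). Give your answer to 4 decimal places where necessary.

MU_x/MU_y = (0.6·y)/(0.4·x); tangency sets this equal to p_x/p_y.
Rearranging, p_y·y = (2/3)·p_x·x. Substituting into the budget gives p_x·x·(1 + (2/3)) = M.
Demand: x*(p_x,p_y,M) = 0.6·M/p_x and y* = 0.4·M/p_y.
At p_x=3.75, p_y=12.4, M=292: x* = 0.6·292/3.75 = 46.72, y* = 9.4194.
Utility at the optimum: U(46.72, 9.4194) = 24.6213.

V = 24.6213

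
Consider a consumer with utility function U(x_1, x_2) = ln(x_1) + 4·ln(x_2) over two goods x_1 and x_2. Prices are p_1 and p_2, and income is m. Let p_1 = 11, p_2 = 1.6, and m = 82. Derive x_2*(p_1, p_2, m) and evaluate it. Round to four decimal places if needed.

x_2* = 41

The MRS is (1/4)·x_2/x_1. Set MRS = p_1/p_2.
So p_2·x_2 = 4·p_1·x_1; combined with the budget, a share 0.2 of income goes to x_1.
Demand: x_1*(p_1,p_2,m) = 0.2·m/p_1 and x_2* = 0.8·m/p_2.
At p_1=11, p_2=1.6, m=82: x_2* = 0.8·82/1.6 = 41.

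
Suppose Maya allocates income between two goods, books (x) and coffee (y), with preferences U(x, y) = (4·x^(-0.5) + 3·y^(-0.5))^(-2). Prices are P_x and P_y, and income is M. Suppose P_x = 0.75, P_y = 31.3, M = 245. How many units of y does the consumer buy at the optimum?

y* = 5.8014

Substitute y = (y/x)·x into the budget: x* = M/(P_x + P_y·(y/x)).
Numerically y/x = 0.06861, so x* = 245/(0.75 + 31.3·0.06861) = 84.5561 and y* = 0.06861·84.5561 = 5.8014.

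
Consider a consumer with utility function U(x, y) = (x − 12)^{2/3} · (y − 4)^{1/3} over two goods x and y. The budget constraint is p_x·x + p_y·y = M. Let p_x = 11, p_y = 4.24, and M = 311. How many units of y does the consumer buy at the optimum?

After buying the subsistence bundle (12, 4), a share 2/3 of the remaining income goes to x: x* = 12 + 2/3·(M − 12p_x − 4p_y)/p_x.
Discretionary income = 311 − 12·11 − 4·4.24 = 162.04; y* = 4 + 1/3·162.04/4.24 = 16.739.

y* = 16.739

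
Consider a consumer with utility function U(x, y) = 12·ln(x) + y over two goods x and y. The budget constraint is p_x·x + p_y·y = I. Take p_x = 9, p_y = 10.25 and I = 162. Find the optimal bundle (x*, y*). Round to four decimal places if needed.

MU_x = 12/x, MU_y = 1. Tangency: 12/x = p_x/p_y.
So x*(p_x,p_y) = 12·p_y/p_x, independent of income; and y* = (I − 12·p_y)/p_y.
At the given prices: x* = 12·10.25/9 = 13.6667, and y* = 3.8049.

x* = 13.6667, y* = 3.8049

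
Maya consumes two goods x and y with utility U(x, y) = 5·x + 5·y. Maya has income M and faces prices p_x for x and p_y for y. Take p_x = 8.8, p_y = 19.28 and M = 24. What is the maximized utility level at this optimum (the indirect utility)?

Linear utility — the consumer picks whichever good has higher MU/price: 5/8.8 = 0.5682 vs 5/19.28 = 0.2593.
x gives more utility per dollar, so spend all income on x: x* = M/p_x, y* = 0.
Numerically: x* = 2.7273, y* = 0.
Utility at the optimum: U(2.7273, 0) = 13.6364.

V = 13.6364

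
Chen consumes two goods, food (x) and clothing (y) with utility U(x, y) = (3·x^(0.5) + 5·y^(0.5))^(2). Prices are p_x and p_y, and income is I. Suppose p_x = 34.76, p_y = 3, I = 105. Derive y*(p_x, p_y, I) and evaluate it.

MRS = MU_x/MU_y = (3/5)·(y/x)^(0.5). Set equal to p_x/p_y.
Hence y/x = ((5/3)·p_x/p_y)^(1/(0.5)), i.e. raised to the 2 power.
Substitute y = (y/x)·x into the budget: x* = I/(p_x + p_y·(y/x)).
Numerically y/x = 372.919012, so x* = 105/(34.76 + 3·372.919012) = 0.091 and y* = 372.919012·0.091 = 33.9453.

y* = 33.9453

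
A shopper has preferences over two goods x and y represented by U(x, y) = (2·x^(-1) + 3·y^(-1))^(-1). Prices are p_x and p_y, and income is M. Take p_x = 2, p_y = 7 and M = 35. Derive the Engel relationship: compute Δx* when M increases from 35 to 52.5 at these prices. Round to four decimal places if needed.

Δx* = 2.6585

From the CES first-order condition, (2/3)·(y/x)^(2) = p_x/p_y.
Hence y/x = ((3/2)·p_x/p_y)^(1/(2)), i.e. raised to the 0.5 power.
With the ratio pinned down, the budget gives x* = M/(p_x + p_y·(y/x)) and y* = (y/x)·x*.
Numerically y/x = 0.654654, so x* = 35/(2 + 7·0.654654) = 5.3171.
At M' = 52.5: x* = 7.9756. Change: 7.9756 − 5.3171 = 2.6585.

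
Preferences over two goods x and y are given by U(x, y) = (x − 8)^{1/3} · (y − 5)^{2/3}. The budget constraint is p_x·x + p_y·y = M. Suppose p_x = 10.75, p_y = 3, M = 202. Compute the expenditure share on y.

This is Cobb-Douglas in (x−8, y−5): tangency gives 1/3·p_y·(y−5) = 2/3·p_x·(x−8).
Substituting into the budget: x* = 8 + 1/3·(M − 8·p_x − 5·p_y)/p_x, and y* = 5 + 2/3·(…)/p_y.
Discretionary income = 202 − 8·10.75 − 5·3 = 101; x* = 8 + 1/3·101/10.75 = 11.1318; y* = 5 + 2/3·101/3 = 27.4444.
Expenditure on y: 3·27.4444 = 82.3333; share = 0.4076.

share on y = 0.4076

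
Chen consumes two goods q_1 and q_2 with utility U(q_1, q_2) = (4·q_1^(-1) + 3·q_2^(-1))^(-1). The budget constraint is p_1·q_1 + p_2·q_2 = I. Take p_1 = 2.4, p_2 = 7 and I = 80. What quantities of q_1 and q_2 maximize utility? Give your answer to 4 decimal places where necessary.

q_1* = 13.4462, q_2* = 6.8185

Numerically q_2/q_1 = 0.507093, so q_1* = 80/(2.4 + 7·0.507093) = 13.4462 and q_2* = 0.507093·13.4462 = 6.8185.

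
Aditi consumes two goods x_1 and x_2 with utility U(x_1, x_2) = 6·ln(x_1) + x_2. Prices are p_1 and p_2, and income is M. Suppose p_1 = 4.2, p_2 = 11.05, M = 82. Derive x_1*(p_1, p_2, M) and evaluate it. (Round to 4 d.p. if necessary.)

Set MRS = p_1/p_2: (6/x_1)/1 = p_1/p_2.
So x_1*(p_1,p_2) = 6·p_2/p_1, independent of income; and x_2* = (M − 6·p_2)/p_2.
At the given prices: x_1* = 6·11.05/4.2 = 15.7857.

x_1* = 15.7857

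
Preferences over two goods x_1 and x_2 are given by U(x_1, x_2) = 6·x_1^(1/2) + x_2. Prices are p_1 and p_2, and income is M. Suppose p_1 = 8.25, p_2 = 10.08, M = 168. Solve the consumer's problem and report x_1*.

x_1* = 13.4356

Plugging in: x_1* = (3·10.08/8.25)² = 13.4356.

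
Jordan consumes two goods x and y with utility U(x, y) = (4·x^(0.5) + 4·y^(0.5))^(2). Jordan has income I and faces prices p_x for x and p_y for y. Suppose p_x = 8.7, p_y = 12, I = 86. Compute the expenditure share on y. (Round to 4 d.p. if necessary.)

share on y = 0.4203

From the CES first-order condition, (y/x)^(0.5) = p_x/p_y.
Hence y/x = (p_x/p_y)^(1/(0.5)), i.e. raised to the 2 power.
Substitute y = (y/x)·x into the budget: x* = I/(p_x + p_y·(y/x)).
Numerically y/x = 0.525625, so x* = 86/(8.7 + 12·0.525625) = 5.7305 and y* = 0.525625·5.7305 = 3.0121.
Expenditure on y: 12·3.0121 = 36.1449; share = 0.4203.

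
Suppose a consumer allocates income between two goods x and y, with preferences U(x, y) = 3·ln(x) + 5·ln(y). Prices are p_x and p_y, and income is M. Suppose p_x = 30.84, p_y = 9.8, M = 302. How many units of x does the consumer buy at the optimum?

x* = 3.6722

Tangency: MRS = (3/5)·y/x = p_x/p_y.
So 3·p_y·y = 5·p_x·x; combined with the budget, a share 0.375 of income goes to x.
Demand: x*(p_x,p_y,M) = 0.375·M/p_x and y* = 0.625·M/p_y.
At p_x=30.84, p_y=9.8, M=302: x* = 0.375·302/30.84 = 3.6722.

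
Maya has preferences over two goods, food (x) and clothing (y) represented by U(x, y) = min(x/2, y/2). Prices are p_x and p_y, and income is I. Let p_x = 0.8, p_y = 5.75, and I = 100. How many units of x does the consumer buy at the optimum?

With perfect complements, no substitution: consume in ratio x:y = 2:2.
Budget: p_x·x + p_y·x = I, so (2·p_x + 2·p_y)·x = 2·I.
Demand: x*(p_x,p_y,I) = 2·I/(2·p_x + 2·p_y), y* = 2·I/(2·p_x + 2·p_y).
Here 2·0.8 + 2·5.75 = 13.1, giving x* = 15.2672.

x* = 15.2672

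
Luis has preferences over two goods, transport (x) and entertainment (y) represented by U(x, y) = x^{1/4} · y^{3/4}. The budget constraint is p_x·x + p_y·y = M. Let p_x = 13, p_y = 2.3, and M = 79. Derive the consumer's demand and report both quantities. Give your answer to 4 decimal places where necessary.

The MRS is (1/3)·y/x. Set MRS = p_x/p_y.
So 0.25·p_y·y = 0.75·p_x·x; combined with the budget, a share 0.25 of income goes to x.
Demand: x*(p_x,p_y,M) = 0.25·M/p_x and y* = 0.75·M/p_y.
At p_x=13, p_y=2.3, M=79: x* = 0.25·79/13 = 1.5192, y* = 25.7609.

x* = 1.5192, y* = 25.7609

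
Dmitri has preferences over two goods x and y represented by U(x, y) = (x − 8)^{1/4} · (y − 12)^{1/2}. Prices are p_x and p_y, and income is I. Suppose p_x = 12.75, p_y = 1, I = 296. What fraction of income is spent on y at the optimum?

share on y = 0.4505

Let x' = x−8, y' = y−12. MRS = (1/2)·y'/x' = p_x/p_y.
After buying the subsistence bundle (8, 12), a share 1/3 of the remaining income goes to x: x* = 8 + 1/3·(I − 8p_x − 12p_y)/p_x.
Discretionary income = 296 − 8·12.75 − 12·1 = 182; x* = 8 + 1/3·182/12.75 = 12.7582; y* = 12 + 2/3·182/1 = 133.3333.
Expenditure on y: 1·133.3333 = 133.3333; share = 0.4505.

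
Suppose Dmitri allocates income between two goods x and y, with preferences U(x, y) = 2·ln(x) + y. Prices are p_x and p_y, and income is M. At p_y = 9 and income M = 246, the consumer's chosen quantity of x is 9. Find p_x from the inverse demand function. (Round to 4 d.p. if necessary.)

p_x = 2

Set MRS = p_x/p_y: (2/x)/1 = p_x/p_y.
So x*(p_x,p_y) = 2·p_y/p_x, independent of income; and y* = (M − 2·p_y)/p_y.
Set x* = 9 in the demand function and solve for p_x: p_x = 2.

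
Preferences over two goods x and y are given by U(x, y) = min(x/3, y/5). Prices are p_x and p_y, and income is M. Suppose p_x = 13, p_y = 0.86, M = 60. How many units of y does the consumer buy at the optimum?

Leontief preferences: the optimum is at the kink where x/3 = y/5, i.e. y = (5/3)·x.
Budget: p_x·x + p_y·(5/3)·x = M, so (3·p_x + 5·p_y)·x = 3·M.
Demand: x*(p_x,p_y,M) = 3·M/(3·p_x + 5·p_y), y* = 5·M/(3·p_x + 5·p_y).
Here 3·13 + 5·0.86 = 43.3, giving y* = 6.9284.

y* = 6.9284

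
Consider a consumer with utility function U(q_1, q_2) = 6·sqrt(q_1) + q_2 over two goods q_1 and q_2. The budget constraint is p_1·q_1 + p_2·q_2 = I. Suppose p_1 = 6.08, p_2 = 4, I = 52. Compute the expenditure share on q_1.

share on q_1 = 0.4555

MU_q_1 = 3/√q_1, MU_q_2 = 1. Tangency: 3/√q_1 = p_1/p_2.
Solve: √q_1 = 3·p_2/p_1, so q_1*(p_1,p_2) = (3·p_2/p_1)², and q_2* = (I − p_1·q_1*)/p_2.
Plugging in: q_1* = (3·4/6.08)² = 3.8954, q_2* = 7.0789.
Expenditure on q_1: 6.08·3.8954 = 23.6842; share = 0.4555.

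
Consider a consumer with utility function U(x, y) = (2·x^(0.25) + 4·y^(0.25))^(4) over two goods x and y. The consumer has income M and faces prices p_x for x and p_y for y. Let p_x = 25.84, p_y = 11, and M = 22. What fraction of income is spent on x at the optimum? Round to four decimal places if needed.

share on x = 0.2299

MU_x ∝ 2·x^(-0.75), MU_y ∝ 4·y^(-0.75), so MRS = (1/2)·(y/x)^(0.75) = p_x/p_y.
Solve for the ratio: y/x = [2·p_x/p_y]^(4/3).
Substitute y = (y/x)·x into the budget: x* = M/(p_x + p_y·(y/x)).
Numerically y/x = 7.868762, so x* = 22/(25.84 + 11·7.868762) = 0.1957 and y* = 7.868762·0.1957 = 1.5402.
Expenditure on x: 25.84·0.1957 = 5.0578; share = 0.2299.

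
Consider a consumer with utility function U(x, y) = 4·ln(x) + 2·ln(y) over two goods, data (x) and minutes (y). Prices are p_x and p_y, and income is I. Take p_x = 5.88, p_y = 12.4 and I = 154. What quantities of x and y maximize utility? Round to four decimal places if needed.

MU_x/MU_y = (4·y)/(2·x); tangency sets this equal to p_x/p_y.
So 4·p_y·y = 2·p_x·x; combined with the budget, a share 2/3 of income goes to x.
Demand: x*(p_x,p_y,I) = 2/3·I/p_x and y* = 1/3·I/p_y.
At p_x=5.88, p_y=12.4, I=154: x* = 2/3·154/5.88 = 17.4603, y* = 4.1398.

x* = 17.4603, y* = 4.1398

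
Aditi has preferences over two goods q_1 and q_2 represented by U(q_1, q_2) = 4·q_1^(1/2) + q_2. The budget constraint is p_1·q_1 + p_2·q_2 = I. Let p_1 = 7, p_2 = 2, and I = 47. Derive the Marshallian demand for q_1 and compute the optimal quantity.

Plugging in: q_1* = (2·2/7)² = 0.3265.

q_1* = 0.3265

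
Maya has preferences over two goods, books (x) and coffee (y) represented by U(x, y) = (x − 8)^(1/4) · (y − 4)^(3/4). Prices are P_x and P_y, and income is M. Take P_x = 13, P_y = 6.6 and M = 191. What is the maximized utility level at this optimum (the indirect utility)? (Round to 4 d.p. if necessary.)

V = 4.4168

Discretionary income = 191 − 8·13 − 4·6.6 = 60.6; x* = 8 + 0.25·60.6/13 = 9.1654; y* = 4 + 0.75·60.6/6.6 = 10.8864.
Utility at the optimum: U(9.1654, 10.8864) = 4.4168.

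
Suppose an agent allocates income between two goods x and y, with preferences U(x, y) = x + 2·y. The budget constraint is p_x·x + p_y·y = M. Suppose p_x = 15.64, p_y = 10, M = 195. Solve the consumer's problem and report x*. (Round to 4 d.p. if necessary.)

Perfect substitutes: compare marginal utility per dollar. 1/p_x vs 2/p_y → 0.0639 vs 0.2.
y gives more utility per dollar, so spend all income on y: y* = M/p_y, x* = 0.
Numerically: x* = 0, y* = 19.5.

x* = 0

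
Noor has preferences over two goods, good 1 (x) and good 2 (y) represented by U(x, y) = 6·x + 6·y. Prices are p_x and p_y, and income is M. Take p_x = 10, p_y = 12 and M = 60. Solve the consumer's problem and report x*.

Linear utility — the consumer picks whichever good has higher MU/price: 6/10 = 0.6 vs 6/12 = 0.5.
x gives more utility per dollar, so spend all income on x: x* = M/p_x, y* = 0.
Numerically: x* = 6, y* = 0.

x* = 6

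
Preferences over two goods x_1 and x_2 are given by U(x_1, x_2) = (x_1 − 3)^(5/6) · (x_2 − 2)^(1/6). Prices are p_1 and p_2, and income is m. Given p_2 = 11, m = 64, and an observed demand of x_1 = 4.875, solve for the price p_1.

Let x_1' = x_1−3, x_2' = x_2−2. MRS = 5·x_2'/x_1' = p_1/p_2.
Substituting into the budget: x_1* = 3 + 5/6·(m − 3·p_1 − 2·p_2)/p_1, and x_2* = 2 + 1/6·(…)/p_2.
Set x_1* = 4.875 in the demand function and solve for p_1: p_1 = 8.

p_1 = 8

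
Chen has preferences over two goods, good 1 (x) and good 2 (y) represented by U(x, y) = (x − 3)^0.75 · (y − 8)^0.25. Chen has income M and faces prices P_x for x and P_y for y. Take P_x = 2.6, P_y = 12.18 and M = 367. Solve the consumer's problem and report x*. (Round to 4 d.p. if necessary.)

MRS = 3·(y−8)/(x−3). Tangency with P_x/P_y gives y−8 = (1/3)·(P_x/P_y)·(x−3).
After buying the subsistence bundle (3, 8), a share 0.75 of the remaining income goes to x: x* = 3 + 0.75·(M − 3P_x − 8P_y)/P_x.
Discretionary income = 367 − 3·2.6 − 8·12.18 = 261.76; x* = 3 + 0.75·261.76/2.6 = 78.5077.

x* = 78.5077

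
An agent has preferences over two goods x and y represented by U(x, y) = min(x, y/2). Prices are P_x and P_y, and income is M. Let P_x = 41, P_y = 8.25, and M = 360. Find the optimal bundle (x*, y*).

Leontief preferences: the optimum is at the kink where x/1 = y/2, i.e. y = 2·x.
Budget: P_x·x + P_y·2·x = M, so (P_x + 2·P_y)·x = M.
Demand: x*(P_x,P_y,M) = M/(P_x + 2·P_y), y* = 2·M/(P_x + 2·P_y).
Here 41 + 2·8.25 = 57.5, giving x* = 6.2609 and y* = 12.5217.

x* = 6.2609, y* = 12.5217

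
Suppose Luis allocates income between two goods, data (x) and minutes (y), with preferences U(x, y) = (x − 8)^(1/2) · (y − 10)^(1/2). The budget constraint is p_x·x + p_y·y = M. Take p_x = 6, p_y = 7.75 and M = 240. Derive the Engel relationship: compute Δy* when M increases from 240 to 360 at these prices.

Δy* = 7.7419

MRS = (y−10)/(x−8). Tangency with p_x/p_y gives y−10 = (p_x/p_y)·(x−8).
After buying the subsistence bundle (8, 10), a share 0.5 of the remaining income goes to x: x* = 8 + 0.5·(M − 8p_x − 10p_y)/p_x.
Discretionary income = 240 − 8·6 − 10·7.75 = 114.5; y* = 10 + 0.5·114.5/7.75 = 17.3871.
At M' = 360: y* = 25.129. Change: 25.129 − 17.3871 = 7.7419.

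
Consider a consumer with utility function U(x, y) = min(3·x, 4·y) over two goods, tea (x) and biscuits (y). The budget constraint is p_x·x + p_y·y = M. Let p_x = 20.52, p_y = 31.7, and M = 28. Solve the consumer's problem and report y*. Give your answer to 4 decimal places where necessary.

y* = 0.4741

With perfect complements, no substitution: consume in ratio x:y = 4:3.
Budget: p_x·x + p_y·(3/4)·x = M, so (4·p_x + 3·p_y)·x = 4·M.
Demand: x*(p_x,p_y,M) = 4·M/(4·p_x + 3·p_y), y* = 3·M/(4·p_x + 3·p_y).
Here 4·20.52 + 3·31.7 = 177.18, giving y* = 0.4741.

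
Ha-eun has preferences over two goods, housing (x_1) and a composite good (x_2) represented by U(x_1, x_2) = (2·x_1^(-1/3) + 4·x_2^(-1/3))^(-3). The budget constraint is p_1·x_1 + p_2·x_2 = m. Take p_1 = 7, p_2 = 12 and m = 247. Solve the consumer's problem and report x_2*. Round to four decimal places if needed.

x_2* = 13.5448

From the CES first-order condition, (1/2)·(x_2/x_1)^(4/3) = p_1/p_2.
Solve for the ratio: x_2/x_1 = [2·p_1/p_2]^(0.75).
Substitute x_2 = (x_2/x_1)·x_1 into the budget: x_1* = m/(p_1 + p_2·(x_2/x_1)).
Numerically x_2/x_1 = 1.122561, so x_1* = 247/(7 + 12·1.122561) = 12.066 and x_2* = 1.122561·12.066 = 13.5448.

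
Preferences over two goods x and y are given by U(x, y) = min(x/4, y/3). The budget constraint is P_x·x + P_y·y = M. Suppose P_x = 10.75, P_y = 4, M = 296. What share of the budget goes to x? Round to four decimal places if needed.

share on x = 0.7818

With perfect complements, no substitution: consume in ratio x:y = 4:3.
Budget: P_x·x + P_y·(3/4)·x = M, so (4·P_x + 3·P_y)·x = 4·M.
Demand: x*(P_x,P_y,M) = 4·M/(4·P_x + 3·P_y), y* = 3·M/(4·P_x + 3·P_y).
Here 4·10.75 + 3·4 = 55, giving x* = 21.5273 and y* = 16.1455.
Expenditure on x: 10.75·21.5273 = 231.4182; share = 0.7818.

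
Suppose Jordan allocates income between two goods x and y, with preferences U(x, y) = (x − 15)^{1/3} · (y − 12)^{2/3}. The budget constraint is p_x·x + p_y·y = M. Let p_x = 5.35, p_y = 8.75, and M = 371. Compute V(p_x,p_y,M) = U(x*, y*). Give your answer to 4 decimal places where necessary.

V = 13.2344

Substituting into the budget: x* = 15 + 1/3·(M − 15·p_x − 12·p_y)/p_x, and y* = 12 + 2/3·(…)/p_y.
Discretionary income = 371 − 15·5.35 − 12·8.75 = 185.75; x* = 15 + 1/3·185.75/5.35 = 26.5732; y* = 12 + 2/3·185.75/8.75 = 26.1524.
Utility at the optimum: U(26.5732, 26.1524) = 13.2344.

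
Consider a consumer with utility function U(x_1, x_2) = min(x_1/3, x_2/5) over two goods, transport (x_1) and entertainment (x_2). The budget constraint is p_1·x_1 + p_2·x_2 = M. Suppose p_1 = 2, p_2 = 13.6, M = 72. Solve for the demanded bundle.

x_1* = 2.9189, x_2* = 4.8649

Demand: x_1*(p_1,p_2,M) = 3·M/(3·p_1 + 5·p_2), x_2* = 5·M/(3·p_1 + 5·p_2).
Here 3·2 + 5·13.6 = 74, giving x_1* = 2.9189 and x_2* = 4.8649.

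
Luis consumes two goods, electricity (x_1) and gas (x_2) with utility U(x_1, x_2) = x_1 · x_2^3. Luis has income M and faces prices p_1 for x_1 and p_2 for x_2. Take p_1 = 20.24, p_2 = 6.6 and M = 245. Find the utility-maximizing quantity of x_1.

x_1* = 3.0262

MU_x_1/MU_x_2 = (x_2)/(3·x_1); tangency sets this equal to p_1/p_2.
So p_2·x_2 = 3·p_1·x_1; combined with the budget, a share 0.25 of income goes to x_1.
Demand: x_1*(p_1,p_2,M) = 0.25·M/p_1 and x_2* = 0.75·M/p_2.
At p_1=20.24, p_2=6.6, M=245: x_1* = 0.25·245/20.24 = 3.0262.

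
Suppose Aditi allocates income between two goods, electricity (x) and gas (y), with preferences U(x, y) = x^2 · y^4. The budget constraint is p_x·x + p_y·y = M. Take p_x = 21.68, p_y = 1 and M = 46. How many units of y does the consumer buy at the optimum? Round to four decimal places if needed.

Tangency: MRS = (1/2)·y/x = p_x/p_y.
Rearranging, p_y·y = 2·p_x·x. Substituting into the budget gives p_x·x·(1 + 2) = M.
Demand: x*(p_x,p_y,M) = 1/3·M/p_x and y* = 2/3·M/p_y.
At p_x=21.68, p_y=1, M=46: y* = 2/3·46/1 = 30.6667.

y* = 30.6667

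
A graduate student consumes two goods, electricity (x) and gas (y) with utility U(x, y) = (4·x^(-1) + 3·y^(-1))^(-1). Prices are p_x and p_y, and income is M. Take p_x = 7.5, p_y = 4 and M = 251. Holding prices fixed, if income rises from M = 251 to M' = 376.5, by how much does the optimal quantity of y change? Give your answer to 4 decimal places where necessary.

Δy* = 12.1555

MRS = MU_x/MU_y = (4/3)·(y/x)^(2). Set equal to p_x/p_y.
Hence y/x = ((3/4)·p_x/p_y)^(1/(2)), i.e. raised to the 0.5 power.
Substitute y = (y/x)·x into the budget: x* = M/(p_x + p_y·(y/x)).
Numerically y/x = 1.185854, so x* = 251/(7.5 + 4·1.185854) = 20.5008 and y* = 1.185854·20.5008 = 24.311.
At M' = 376.5: y* = 36.4665. Change: 36.4665 − 24.311 = 12.1555.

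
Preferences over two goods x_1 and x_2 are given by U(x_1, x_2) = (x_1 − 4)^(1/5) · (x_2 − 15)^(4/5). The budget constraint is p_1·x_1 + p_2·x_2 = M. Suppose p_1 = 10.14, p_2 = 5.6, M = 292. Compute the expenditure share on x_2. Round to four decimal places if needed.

Substituting into the budget: x_1* = 4 + 0.2·(M − 4·p_1 − 15·p_2)/p_1, and x_2* = 15 + 0.8·(…)/p_2.
Discretionary income = 292 − 4·10.14 − 15·5.6 = 167.44; x_1* = 4 + 0.2·167.44/10.14 = 7.3026; x_2* = 15 + 0.8·167.44/5.6 = 38.92.
Expenditure on x_2: 5.6·38.92 = 217.952; share = 0.7464.

share on x_2 = 0.7464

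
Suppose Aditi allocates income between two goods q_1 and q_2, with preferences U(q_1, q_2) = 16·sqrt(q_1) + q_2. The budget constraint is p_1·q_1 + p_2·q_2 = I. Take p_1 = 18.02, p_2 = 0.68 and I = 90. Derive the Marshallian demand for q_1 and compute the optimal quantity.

Set MRS = p_1/p_2: 8·q_1^(−1/2) = p_1/p_2.
Solve: √q_1 = 8·p_2/p_1, so q_1*(p_1,p_2) = (8·p_2/p_1)², and q_2* = (I − p_1·q_1*)/p_2.
Plugging in: q_1* = (8·0.68/18.02)² = 0.0911.

q_1* = 0.0911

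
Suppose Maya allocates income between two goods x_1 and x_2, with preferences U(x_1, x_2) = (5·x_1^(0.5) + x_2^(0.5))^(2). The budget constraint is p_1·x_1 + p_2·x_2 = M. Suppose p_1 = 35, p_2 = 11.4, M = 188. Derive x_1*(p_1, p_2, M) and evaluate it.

Substitute x_2 = (x_2/x_1)·x_1 into the budget: x_1* = M/(p_1 + p_2·(x_2/x_1)).
Numerically x_2/x_1 = 0.377039, so x_1* = 188/(35 + 11.4·0.377039) = 4.7839.

x_1* = 4.7839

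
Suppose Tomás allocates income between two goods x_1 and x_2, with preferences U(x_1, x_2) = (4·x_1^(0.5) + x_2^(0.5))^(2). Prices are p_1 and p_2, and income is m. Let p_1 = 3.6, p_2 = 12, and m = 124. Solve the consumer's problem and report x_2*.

x_2* = 0.1902

MRS = MU_x_1/MU_x_2 = 4·(x_2/x_1)^(0.5). Set equal to p_1/p_2.
Solve for the ratio: x_2/x_1 = [(1/4)·p_1/p_2]^(2).
Substitute x_2 = (x_2/x_1)·x_1 into the budget: x_1* = m/(p_1 + p_2·(x_2/x_1)).
Numerically x_2/x_1 = 0.005625, so x_1* = 124/(3.6 + 12·0.005625) = 33.8105 and x_2* = 0.005625·33.8105 = 0.1902.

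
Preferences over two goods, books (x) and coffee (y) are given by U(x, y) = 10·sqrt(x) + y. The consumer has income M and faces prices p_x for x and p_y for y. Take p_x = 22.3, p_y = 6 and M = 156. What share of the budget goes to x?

MU_x = 5/√x, MU_y = 1. Tangency: 5/√x = p_x/p_y.
Thus x* = (5·p_y/p_x)² — independent of M — with the rest of income spent on y.
Plugging in: x* = (5·6/22.3)² = 1.8098, y* = 19.2735.
Expenditure on x: 22.3·1.8098 = 40.3587; share = 0.2587.

share on x = 0.2587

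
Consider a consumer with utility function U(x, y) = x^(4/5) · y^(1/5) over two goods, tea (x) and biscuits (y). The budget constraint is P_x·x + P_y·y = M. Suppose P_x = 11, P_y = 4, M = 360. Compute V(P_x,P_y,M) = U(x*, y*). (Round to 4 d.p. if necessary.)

Tangency: MRS = 4·y/x = P_x/P_y.
Rearranging, P_y·y = (1/4)·P_x·x. Substituting into the budget gives P_x·x·(1 + (1/4)) = M.
Demand: x*(P_x,P_y,M) = 0.8·M/P_x and y* = 0.2·M/P_y.
At P_x=11, P_y=4, M=360: x* = 0.8·360/11 = 26.1818, y* = 18.
Utility at the optimum: U(26.1818, 18) = 24.2915.

V = 24.2915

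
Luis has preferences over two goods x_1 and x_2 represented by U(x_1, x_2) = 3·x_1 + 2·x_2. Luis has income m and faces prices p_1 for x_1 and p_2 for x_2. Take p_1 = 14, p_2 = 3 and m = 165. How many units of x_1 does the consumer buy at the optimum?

Linear utility — the consumer picks whichever good has higher MU/price: 3/14 = 0.2143 vs 2/3 = 0.6667.
x_2 gives more utility per dollar, so spend all income on x_2: x_2* = m/p_2, x_1* = 0.
Numerically: x_1* = 0, x_2* = 55.

x_1* = 0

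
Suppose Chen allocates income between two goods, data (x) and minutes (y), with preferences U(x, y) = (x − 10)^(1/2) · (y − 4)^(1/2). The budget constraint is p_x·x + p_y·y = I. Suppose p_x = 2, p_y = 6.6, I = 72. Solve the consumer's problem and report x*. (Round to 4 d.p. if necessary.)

MRS = (y−4)/(x−10). Tangency with p_x/p_y gives y−4 = (p_x/p_y)·(x−10).
Substituting into the budget: x* = 10 + 0.5·(I − 10·p_x − 4·p_y)/p_x, and y* = 4 + 0.5·(…)/p_y.
Discretionary income = 72 − 10·2 − 4·6.6 = 25.6; x* = 10 + 0.5·25.6/2 = 16.4.

x* = 16.4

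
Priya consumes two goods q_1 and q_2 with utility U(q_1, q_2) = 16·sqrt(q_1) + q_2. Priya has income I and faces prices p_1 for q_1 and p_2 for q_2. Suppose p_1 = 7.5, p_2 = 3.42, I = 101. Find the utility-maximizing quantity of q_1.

q_1* = 13.3079

MU_q_1 = 8/√q_1, MU_q_2 = 1. Tangency: 8/√q_1 = p_1/p_2.
Solve: √q_1 = 8·p_2/p_1, so q_1*(p_1,p_2) = (8·p_2/p_1)², and q_2* = (I − p_1·q_1*)/p_2.
Plugging in: q_1* = (8·3.42/7.5)² = 13.3079.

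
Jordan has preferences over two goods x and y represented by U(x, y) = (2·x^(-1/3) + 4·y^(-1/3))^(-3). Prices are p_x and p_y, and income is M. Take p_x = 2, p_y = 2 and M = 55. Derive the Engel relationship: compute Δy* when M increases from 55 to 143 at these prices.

Δy* = 27.5931

MRS = MU_x/MU_y = (1/2)·(y/x)^(4/3). Set equal to p_x/p_y.
Hence y/x = (2·p_x/p_y)^(1/(4/3)), i.e. raised to the 0.75 power.
With the ratio pinned down, the budget gives x* = M/(p_x + p_y·(y/x)) and y* = (y/x)·x*.
Numerically y/x = 1.681793, so x* = 55/(2 + 2·1.681793) = 10.2543 and y* = 1.681793·10.2543 = 17.2457.
At M' = 143: y* = 44.8387. Change: 44.8387 − 17.2457 = 27.5931.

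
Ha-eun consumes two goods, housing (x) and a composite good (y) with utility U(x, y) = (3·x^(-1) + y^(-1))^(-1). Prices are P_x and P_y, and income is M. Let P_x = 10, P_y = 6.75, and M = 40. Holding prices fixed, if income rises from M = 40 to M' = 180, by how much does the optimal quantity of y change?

Δy* = 6.6729

From the CES first-order condition, 3·(y/x)^(2) = P_x/P_y.
Solve for the ratio: y/x = [(1/3)·P_x/P_y]^(0.5).
With the ratio pinned down, the budget gives x* = M/(P_x + P_y·(y/x)) and y* = (y/x)·x*.
Numerically y/x = 0.702728, so x* = 40/(10 + 6.75·0.702728) = 2.7131 and y* = 0.702728·2.7131 = 1.9066.
At M' = 180: y* = 8.5795. Change: 8.5795 − 1.9066 = 6.6729.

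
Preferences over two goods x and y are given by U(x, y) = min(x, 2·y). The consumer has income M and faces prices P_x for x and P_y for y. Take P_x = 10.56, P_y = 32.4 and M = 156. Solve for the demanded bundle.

x* = 5.8296, y* = 2.9148

Here 2·10.56 + 32.4 = 53.52, giving x* = 5.8296 and y* = 2.9148.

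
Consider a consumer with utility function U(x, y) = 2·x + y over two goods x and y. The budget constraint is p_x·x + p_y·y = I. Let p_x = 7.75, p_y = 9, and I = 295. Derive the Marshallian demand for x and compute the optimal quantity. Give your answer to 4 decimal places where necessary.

x* = 38.0645

Numerically: x* = 38.0645, y* = 0.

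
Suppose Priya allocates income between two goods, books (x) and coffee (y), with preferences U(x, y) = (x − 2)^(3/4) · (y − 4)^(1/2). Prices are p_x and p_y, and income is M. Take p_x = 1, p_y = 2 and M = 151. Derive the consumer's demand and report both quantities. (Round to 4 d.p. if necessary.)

x* = 86.6, y* = 32.2

MRS = (3/2)·(y−4)/(x−2). Tangency with p_x/p_y gives y−4 = (2/3)·(p_x/p_y)·(x−2).
After buying the subsistence bundle (2, 4), a share 0.6 of the remaining income goes to x: x* = 2 + 0.6·(M − 2p_x − 4p_y)/p_x.
Discretionary income = 151 − 2·1 − 4·2 = 141; x* = 2 + 0.6·141/1 = 86.6; y* = 4 + 0.4·141/2 = 32.2.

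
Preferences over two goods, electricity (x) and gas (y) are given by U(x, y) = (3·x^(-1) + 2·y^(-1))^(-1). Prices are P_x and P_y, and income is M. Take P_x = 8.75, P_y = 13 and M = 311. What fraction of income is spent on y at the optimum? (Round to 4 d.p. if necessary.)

share on y = 0.4988

MRS = MU_x/MU_y = (3/2)·(y/x)^(2). Set equal to P_x/P_y.
Hence y/x = ((2/3)·P_x/P_y)^(1/(2)), i.e. raised to the 0.5 power.
Substitute y = (y/x)·x into the budget: x* = M/(P_x + P_y·(y/x)).
Numerically y/x = 0.669864, so x* = 311/(8.75 + 13·0.669864) = 17.8139 and y* = 0.669864·17.8139 = 11.9329.
Expenditure on y: 13·11.9329 = 155.128; share = 0.4988.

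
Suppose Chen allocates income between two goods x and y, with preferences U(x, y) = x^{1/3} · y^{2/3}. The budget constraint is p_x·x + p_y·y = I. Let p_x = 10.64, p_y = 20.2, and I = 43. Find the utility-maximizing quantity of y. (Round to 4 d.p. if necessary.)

y* = 1.4191

Demand: x*(p_x,p_y,I) = 1/3·I/p_x and y* = 2/3·I/p_y.
At p_x=10.64, p_y=20.2, I=43: y* = 2/3·43/20.2 = 1.4191.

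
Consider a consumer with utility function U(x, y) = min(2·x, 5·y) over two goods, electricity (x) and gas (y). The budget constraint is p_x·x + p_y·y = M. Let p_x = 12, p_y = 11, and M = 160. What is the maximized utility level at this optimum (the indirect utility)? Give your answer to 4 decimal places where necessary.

Demand: x*(p_x,p_y,M) = 5·M/(5·p_x + 2·p_y), y* = 2·M/(5·p_x + 2·p_y).
Here 5·12 + 2·11 = 82, giving x* = 9.7561 and y* = 3.9024.
Utility at the optimum: U(9.7561, 3.9024) = 19.5122.

V = 19.5122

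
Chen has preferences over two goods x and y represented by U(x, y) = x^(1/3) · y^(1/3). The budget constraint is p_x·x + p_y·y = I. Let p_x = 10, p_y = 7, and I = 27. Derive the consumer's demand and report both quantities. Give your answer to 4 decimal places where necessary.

Demand: x*(p_x,p_y,I) = 0.5·I/p_x and y* = 0.5·I/p_y.
At p_x=10, p_y=7, I=27: x* = 0.5·27/10 = 1.35, y* = 1.9286.

x* = 1.35, y* = 1.9286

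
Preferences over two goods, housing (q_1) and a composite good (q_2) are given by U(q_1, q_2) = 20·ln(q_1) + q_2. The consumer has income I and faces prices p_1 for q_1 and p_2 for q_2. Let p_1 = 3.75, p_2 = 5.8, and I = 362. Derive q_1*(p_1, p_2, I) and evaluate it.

q_1* = 30.9333

Set MRS = p_1/p_2: (20/q_1)/1 = p_1/p_2.
So q_1*(p_1,p_2) = 20·p_2/p_1, independent of income; and q_2* = (I − 20·p_2)/p_2.
At the given prices: q_1* = 20·5.8/3.75 = 30.9333.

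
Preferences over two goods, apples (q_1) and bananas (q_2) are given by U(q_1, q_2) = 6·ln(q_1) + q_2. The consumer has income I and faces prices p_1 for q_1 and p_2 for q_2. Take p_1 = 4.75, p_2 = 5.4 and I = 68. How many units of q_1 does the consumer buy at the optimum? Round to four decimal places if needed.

q_1* = 6.8211

MU_q_1 = 6/q_1, MU_q_2 = 1. Tangency: 6/q_1 = p_1/p_2.
So q_1*(p_1,p_2) = 6·p_2/p_1, independent of income; and q_2* = (I − 6·p_2)/p_2.
At the given prices: q_1* = 6·5.4/4.75 = 6.8211.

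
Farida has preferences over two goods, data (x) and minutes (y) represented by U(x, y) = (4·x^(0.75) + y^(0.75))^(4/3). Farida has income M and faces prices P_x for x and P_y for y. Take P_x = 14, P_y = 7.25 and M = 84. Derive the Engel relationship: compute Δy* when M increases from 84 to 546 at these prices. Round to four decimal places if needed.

From the CES first-order condition, 4·(y/x)^(0.25) = P_x/P_y.
Solve for the ratio: y/x = [(1/4)·P_x/P_y]^(4).
With the ratio pinned down, the budget gives x* = M/(P_x + P_y·(y/x)) and y* = (y/x)·x*.
Numerically y/x = 0.054315, so x* = 84/(14 + 7.25·0.054315) = 5.8359 and y* = 0.054315·5.8359 = 0.317.
At M' = 546: y* = 2.0603. Change: 2.0603 − 0.317 = 1.7434.

Δy* = 1.7434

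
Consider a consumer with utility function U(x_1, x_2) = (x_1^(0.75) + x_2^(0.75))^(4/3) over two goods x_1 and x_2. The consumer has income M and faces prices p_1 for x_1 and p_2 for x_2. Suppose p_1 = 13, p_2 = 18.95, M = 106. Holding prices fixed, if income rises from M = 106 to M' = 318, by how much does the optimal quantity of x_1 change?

Δx_1* = 12.3277

MRS = MU_x_1/MU_x_2 = (x_2/x_1)^(0.25). Set equal to p_1/p_2.
Hence x_2/x_1 = (p_1/p_2)^(1/(0.25)), i.e. raised to the 4 power.
Substitute x_2 = (x_2/x_1)·x_1 into the budget: x_1* = M/(p_1 + p_2·(x_2/x_1)).
Numerically x_2/x_1 = 0.221481, so x_1* = 106/(13 + 18.95·0.221481) = 6.1638.
At M' = 318: x_1* = 18.4915. Change: 18.4915 − 6.1638 = 12.3277.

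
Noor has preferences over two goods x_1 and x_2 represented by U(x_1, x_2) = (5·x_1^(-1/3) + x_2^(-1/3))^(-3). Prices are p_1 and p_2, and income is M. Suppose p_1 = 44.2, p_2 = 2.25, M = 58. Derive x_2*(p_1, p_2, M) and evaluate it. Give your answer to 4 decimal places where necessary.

MU_x_1 ∝ 5·x_1^(-4/3), MU_x_2 ∝ x_2^(-4/3), so MRS = 5·(x_2/x_1)^(4/3) = p_1/p_2.
Solve for the ratio: x_2/x_1 = [(1/5)·p_1/p_2]^(0.75).
Substitute x_2 = (x_2/x_1)·x_1 into the budget: x_1* = M/(p_1 + p_2·(x_2/x_1)).
Numerically x_2/x_1 = 2.79063, so x_1* = 58/(44.2 + 2.25·2.79063) = 1.149 and x_2* = 2.79063·1.149 = 3.2064.

x_2* = 3.2064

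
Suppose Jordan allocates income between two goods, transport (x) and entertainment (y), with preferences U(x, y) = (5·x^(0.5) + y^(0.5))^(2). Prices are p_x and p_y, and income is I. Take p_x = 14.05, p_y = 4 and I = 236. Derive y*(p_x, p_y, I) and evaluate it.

MU_x ∝ 5·x^(-0.5), MU_y ∝ y^(-0.5), so MRS = 5·(y/x)^(0.5) = p_x/p_y.
Solve for the ratio: y/x = [(1/5)·p_x/p_y]^(2).
Substitute y = (y/x)·x into the budget: x* = I/(p_x + p_y·(y/x)).
Numerically y/x = 0.493506, so x* = 236/(14.05 + 4·0.493506) = 14.7279 and y* = 0.493506·14.7279 = 7.2683.

y* = 7.2683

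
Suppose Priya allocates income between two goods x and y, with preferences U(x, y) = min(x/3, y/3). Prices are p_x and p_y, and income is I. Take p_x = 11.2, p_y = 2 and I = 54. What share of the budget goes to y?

Leontief preferences: the optimum is at the kink where x/3 = y/3, i.e. y = x.
Budget: p_x·x + p_y·x = I, so (3·p_x + 3·p_y)·x = 3·I.
Demand: x*(p_x,p_y,I) = 3·I/(3·p_x + 3·p_y), y* = 3·I/(3·p_x + 3·p_y).
Here 3·11.2 + 3·2 = 39.6, giving x* = 4.0909 and y* = 4.0909.
Expenditure on y: 2·4.0909 = 8.1818; share = 0.1515.

share on y = 0.1515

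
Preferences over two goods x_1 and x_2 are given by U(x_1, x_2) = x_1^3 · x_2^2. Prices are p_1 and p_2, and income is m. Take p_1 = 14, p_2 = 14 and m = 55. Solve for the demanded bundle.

x_1* = 2.3571, x_2* = 1.5714

The MRS is (3/2)·x_2/x_1. Set MRS = p_1/p_2.
So 3·p_2·x_2 = 2·p_1·x_1; combined with the budget, a share 0.6 of income goes to x_1.
Demand: x_1*(p_1,p_2,m) = 0.6·m/p_1 and x_2* = 0.4·m/p_2.
At p_1=14, p_2=14, m=55: x_1* = 0.6·55/14 = 2.3571, x_2* = 1.5714.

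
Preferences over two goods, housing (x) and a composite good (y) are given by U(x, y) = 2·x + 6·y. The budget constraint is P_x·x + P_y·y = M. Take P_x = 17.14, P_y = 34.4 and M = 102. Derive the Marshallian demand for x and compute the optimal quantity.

Linear utility — the consumer picks whichever good has higher MU/price: 2/17.14 = 0.1167 vs 6/34.4 = 0.1744.
y gives more utility per dollar, so spend all income on y: y* = M/P_y, x* = 0.
Numerically: x* = 0, y* = 2.9651.

x* = 0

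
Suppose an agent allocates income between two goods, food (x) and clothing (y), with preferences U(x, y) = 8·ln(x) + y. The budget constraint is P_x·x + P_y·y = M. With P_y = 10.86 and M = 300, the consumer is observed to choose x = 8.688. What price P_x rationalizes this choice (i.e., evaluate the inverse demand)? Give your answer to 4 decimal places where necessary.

Set MRS = P_x/P_y: (8/x)/1 = P_x/P_y.
So x*(P_x,P_y) = 8·P_y/P_x, independent of income; and y* = (M − 8·P_y)/P_y.
Set x* = 8.688 in the demand function and solve for P_x: P_x = 10.

P_x = 10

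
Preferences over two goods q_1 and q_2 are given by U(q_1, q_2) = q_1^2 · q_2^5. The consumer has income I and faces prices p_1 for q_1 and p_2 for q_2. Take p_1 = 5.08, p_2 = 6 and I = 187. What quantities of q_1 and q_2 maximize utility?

At p_1=5.08, p_2=6, I=187: q_1* = 2/7·187/5.08 = 10.5174, q_2* = 22.2619.

q_1* = 10.5174, q_2* = 22.2619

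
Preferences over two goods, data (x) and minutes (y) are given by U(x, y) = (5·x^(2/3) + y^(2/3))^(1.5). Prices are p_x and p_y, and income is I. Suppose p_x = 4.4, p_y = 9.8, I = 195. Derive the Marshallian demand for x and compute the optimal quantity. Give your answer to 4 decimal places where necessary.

MRS = MU_x/MU_y = 5·(y/x)^(1/3). Set equal to p_x/p_y.
Hence y/x = ((1/5)·p_x/p_y)^(1/(1/3)), i.e. raised to the 3 power.
With the ratio pinned down, the budget gives x* = I/(p_x + p_y·(y/x)) and y* = (y/x)·x*.
Numerically y/x = 0.000724, so x* = 195/(4.4 + 9.8·0.000724) = 44.2468.

x* = 44.2468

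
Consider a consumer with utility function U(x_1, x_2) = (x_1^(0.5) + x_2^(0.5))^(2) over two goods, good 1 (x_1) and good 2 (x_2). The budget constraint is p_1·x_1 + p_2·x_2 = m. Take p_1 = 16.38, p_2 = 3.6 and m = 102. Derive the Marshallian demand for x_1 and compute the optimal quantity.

x_1* = 1.122

From the CES first-order condition, (x_2/x_1)^(0.5) = p_1/p_2.
Hence x_2/x_1 = (p_1/p_2)^(1/(0.5)), i.e. raised to the 2 power.
Substitute x_2 = (x_2/x_1)·x_1 into the budget: x_1* = m/(p_1 + p_2·(x_2/x_1)).
Numerically x_2/x_1 = 20.7025, so x_1* = 102/(16.38 + 3.6·20.7025) = 1.122.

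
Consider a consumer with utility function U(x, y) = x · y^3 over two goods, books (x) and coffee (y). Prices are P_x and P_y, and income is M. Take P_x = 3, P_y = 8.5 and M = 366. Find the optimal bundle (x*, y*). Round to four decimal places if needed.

x* = 30.5, y* = 32.2941

Demand: x*(P_x,P_y,M) = 0.25·M/P_x and y* = 0.75·M/P_y.
At P_x=3, P_y=8.5, M=366: x* = 0.25·366/3 = 30.5, y* = 32.2941.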